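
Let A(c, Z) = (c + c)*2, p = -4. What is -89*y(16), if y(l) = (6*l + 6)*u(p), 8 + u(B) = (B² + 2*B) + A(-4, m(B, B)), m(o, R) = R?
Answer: 145248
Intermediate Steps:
A(c, Z) = 4*c (A(c, Z) = (2*c)*2 = 4*c)
u(B) = -24 + B² + 2*B (u(B) = -8 + ((B² + 2*B) + 4*(-4)) = -8 + ((B² + 2*B) - 16) = -8 + (-16 + B² + 2*B) = -24 + B² + 2*B)
y(l) = -96 - 96*l (y(l) = (6*l + 6)*(-24 + (-4)² + 2*(-4)) = (6 + 6*l)*(-24 + 16 - 8) = (6 + 6*l)*(-16) = -96 - 96*l)
-89*y(16) = -89*(-96 - 96*16) = -89*(-96 - 1536) = -89*(-1632) = 145248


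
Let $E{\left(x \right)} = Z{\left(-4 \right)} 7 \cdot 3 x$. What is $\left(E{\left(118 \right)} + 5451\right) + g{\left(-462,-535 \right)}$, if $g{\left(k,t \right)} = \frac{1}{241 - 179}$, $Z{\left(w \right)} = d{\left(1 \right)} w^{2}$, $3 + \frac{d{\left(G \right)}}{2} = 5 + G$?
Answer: $\frac{15087019}{62} \approx 2.4334 \cdot 10^{5}$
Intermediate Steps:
$d{\left(G \right)} = 4 + 2 G$ ($d{\left(G \right)} = -6 + 2 \left(5 + G\right) = -6 + \left(10 + 2 G\right) = 4 + 2 G$)
$Z{\left(w \right)} = 6 w^{2}$ ($Z{\left(w \right)} = \left(4 + 2 \cdot 1\right) w^{2} = \left(4 + 2\right) w^{2} = 6 w^{2}$)
$g{\left(k,t \right)} = \frac{1}{62}$
$E{\left(x \right)} = 2016 x$ ($E{\left(x \right)} = 6 \left(-4\right)^{2} \cdot 7 \cdot 3 x = 6 \cdot 16 \cdot 7 \cdot 3 x = 96 \cdot 7 \cdot 3 x = 672 \cdot 3 x = 2016 x$)
$\left(E{\left(118 \right)} + 5451\right) + g{\left(-462,-535 \right)} = \left(2016 \cdot 118 + 5451\right) + \frac{1}{62} = \left(237888 + 5451\right) + \frac{1}{62} = 243339 + \frac{1}{62} = \frac{15087019}{62}$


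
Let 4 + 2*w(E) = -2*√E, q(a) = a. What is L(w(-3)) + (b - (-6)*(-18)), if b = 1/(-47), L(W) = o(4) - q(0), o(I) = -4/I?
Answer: -5124/47 ≈ -109.02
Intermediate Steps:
w(E) = -2 - √E (w(E) = -2 + (-2*√E)/2 = -2 - √E)
L(W) = -1 (L(W) = -4/4 - 1*0 = -4*¼ + 0 = -1 + 0 = -1)
b = -1/47 ≈ -0.021277
L(w(-3)) + (b - (-6)*(-18)) = -1 + (-1/47 - (-6)*(-18)) = -1 + (-1/47 - 1*108) = -1 + (-1/47 - 108) = -1 - 5077/47 = -5124/47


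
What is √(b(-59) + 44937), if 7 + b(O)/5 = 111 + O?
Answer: 3*√5018 ≈ 212.51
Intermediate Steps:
b(O) = 520 + 5*O (b(O) = -35 + 5*(111 + O) = -35 + (555 + 5*O) = 520 + 5*O)
√(b(-59) + 44937) = √((520 + 5*(-59)) + 44937) = √((520 - 295) + 44937) = √(225 + 44937) = √45162 = 3*√5018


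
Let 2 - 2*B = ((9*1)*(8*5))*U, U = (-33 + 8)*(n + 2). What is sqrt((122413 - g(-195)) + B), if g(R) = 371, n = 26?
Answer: sqrt(248043) ≈ 498.04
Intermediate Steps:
U = -700 (U = (-33 + 8)*(26 + 2) = -25*28 = -700)
B = 126001 (B = 1 - (9*1)*(8*5)*(-700)/2 = 1 - 9*40*(-700)/2 = 1 - 180*(-700) = 1 - 1/2*(-252000) = 1 + 126000 = 126001)
sqrt((122413 - g(-195)) + B) = sqrt((122413 - 1*371) + 126001) = sqrt((122413 - 371) + 126001) = sqrt(122042 + 126001) = sqrt(248043)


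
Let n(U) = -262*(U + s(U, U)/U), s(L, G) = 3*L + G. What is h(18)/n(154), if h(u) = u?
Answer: -9/20698 ≈ -0.00043482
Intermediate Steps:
s(L, G) = G + 3*L
n(U) = -1048 - 262*U (n(U) = -262*(U + (U + 3*U)/U) = -262*(U + (4*U)/U) = -262*(U + 4) = -262*(4 + U) = -1048 - 262*U)
h(18)/n(154) = 18/(-1048 - 262*154) = 18/(-1048 - 40348) = 18/(-41396) = 18*(-1/41396) = -9/20698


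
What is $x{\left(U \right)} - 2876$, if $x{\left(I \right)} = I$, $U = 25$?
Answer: $-2851$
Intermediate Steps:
$x{\left(U \right)} - 2876 = 25 - 2876 = -2851$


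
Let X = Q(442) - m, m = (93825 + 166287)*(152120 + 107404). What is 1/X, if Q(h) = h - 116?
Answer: -1/67505306362 ≈ -1.4814e-11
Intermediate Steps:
m = 67505306688 (m = 260112*259524 = 67505306688)
Q(h) = -116 + h
X = -67505306362 (X = (-116 + 442) - 1*67505306688 = 326 - 67505306688 = -67505306362)
1/X = 1/(-67505306362) = -1/67505306362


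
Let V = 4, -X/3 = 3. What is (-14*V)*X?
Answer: 504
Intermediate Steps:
X = -9 (X = -3*3 = -9)
(-14*V)*X = -14*4*(-9) = -56*(-9) = 504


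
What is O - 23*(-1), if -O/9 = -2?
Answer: 41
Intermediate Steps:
O = 18 (O = -9*(-2) = 18)
O - 23*(-1) = 18 - 23*(-1) = 18 + 23 = 41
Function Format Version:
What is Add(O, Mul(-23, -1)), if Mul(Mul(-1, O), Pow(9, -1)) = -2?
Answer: 41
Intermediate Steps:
O = 18 (O = Mul(-9, -2) = 18)
Add(O, Mul(-23, -1)) = Add(18, Mul(-23, -1)) = Add(18, 23) = 41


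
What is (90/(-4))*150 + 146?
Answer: -3229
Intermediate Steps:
(90/(-4))*150 + 146 = (90*(-¼))*150 + 146 = -45/2*150 + 146 = -3375 + 146 = -3229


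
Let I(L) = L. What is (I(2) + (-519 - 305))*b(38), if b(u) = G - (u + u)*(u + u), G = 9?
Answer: 4740474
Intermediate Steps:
b(u) = 9 - 4*u² (b(u) = 9 - (u + u)*(u + u) = 9 - 2*u*2*u = 9 - 4*u²)
(I(2) + (-519 - 305))*b(38) = (2 + (-519 - 305))*(9 - 4*38²) = (2 - 824)*(9 - 4*1444) = -822*(9 - 5776) = -822*(-5767) = 4740474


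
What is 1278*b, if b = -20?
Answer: -25560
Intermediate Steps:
1278*b = 1278*(-20) = -25560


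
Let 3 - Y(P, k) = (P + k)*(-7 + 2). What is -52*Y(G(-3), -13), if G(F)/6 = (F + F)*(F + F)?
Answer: -52936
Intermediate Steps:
G(F) = 24*F² (G(F) = 6*((F + F)*(F + F)) = 6*((2*F)*(2*F)) = 6*(4*F²) = 24*F²)
Y(P, k) = 3 + 5*P + 5*k (Y(P, k) = 3 - (P + k)*(-7 + 2) = 3 - (P + k)*(-5) = 3 - (-5*P - 5*k) = 3 + (5*P + 5*k) = 3 + 5*P + 5*k)
-52*Y(G(-3), -13) = -52*(3 + 5*(24*(-3)²) + 5*(-13)) = -52*(3 + 5*(24*9) - 65) = -52*(3 + 5*216 - 65) = -52*(3 + 1080 - 65) = -52*1018 = -52936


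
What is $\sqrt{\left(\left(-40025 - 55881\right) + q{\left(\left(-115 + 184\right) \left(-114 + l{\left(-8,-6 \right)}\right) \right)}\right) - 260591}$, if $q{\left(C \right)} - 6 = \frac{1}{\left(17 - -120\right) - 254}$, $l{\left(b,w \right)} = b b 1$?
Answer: $\frac{2 i \sqrt{135555706}}{39} \approx 597.07 i$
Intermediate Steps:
$l{\left(b,w \right)} = b^{2}$ ($l{\left(b,w \right)} = b^{2} \cdot 1 = b^{2}$)
$q{\left(C \right)} = \frac{701}{117}$ ($q{\left(C \right)} = 6 + \frac{1}{\left(17 - -120\right) - 254} = 6 + \frac{1}{\left(17 + 120\right) - 254} = 6 + \frac{1}{137 - 254} = 6 + \frac{1}{-117} = 6 - \frac{1}{117} = \frac{701}{117}$)
$\sqrt{\left(\left(-40025 - 55881\right) + q{\left(\left(-115 + 184\right) \left(-114 + l{\left(-8,-6 \right)}\right) \right)}\right) - 260591} = \sqrt{\left(\left(-40025 - 55881\right) + \frac{701}{117}\right) - 260591} = \sqrt{\left(-95906 + \frac{701}{117}\right) - 260591} = \sqrt{- \frac{11220301}{117} - 260591} = \sqrt{- \frac{41709448}{117}} = \frac{2 i \sqrt{135555706}}{39}$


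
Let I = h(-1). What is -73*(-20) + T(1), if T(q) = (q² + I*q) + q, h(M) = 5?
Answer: 1467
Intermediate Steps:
I = 5
T(q) = q² + 6*q (T(q) = (q² + 5*q) + q = q² + 6*q)
-73*(-20) + T(1) = -73*(-20) + 1*(6 + 1) = 1460 + 1*7 = 1460 + 7 = 1467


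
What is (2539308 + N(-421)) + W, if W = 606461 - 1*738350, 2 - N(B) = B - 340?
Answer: 2408182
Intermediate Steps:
N(B) = 342 - B (N(B) = 2 - (B - 340) = 2 - (-340 + B) = 2 + (340 - B) = 342 - B)
W = -131889 (W = 606461 - 738350 = -131889)
(2539308 + N(-421)) + W = (2539308 + (342 - 1*(-421))) - 131889 = (2539308 + (342 + 421)) - 131889 = (2539308 + 763) - 131889 = 2540071 - 131889 = 2408182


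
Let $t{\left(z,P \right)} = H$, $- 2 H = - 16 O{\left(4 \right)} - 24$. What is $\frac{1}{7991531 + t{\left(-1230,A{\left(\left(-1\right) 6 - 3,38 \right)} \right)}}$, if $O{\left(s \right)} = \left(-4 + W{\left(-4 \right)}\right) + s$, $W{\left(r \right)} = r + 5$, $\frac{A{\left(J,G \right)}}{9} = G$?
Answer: $\frac{1}{7991551} \approx 1.2513 \cdot 10^{-7}$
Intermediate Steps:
$A{\left(J,G \right)} = 9 G$
$W{\left(r \right)} = 5 + r$
$O{\left(s \right)} = -3 + s$ ($O{\left(s \right)} = \left(-4 + \left(5 - 4\right)\right) + s = \left(-4 + 1\right) + s = -3 + s$)
$H = 20$ ($H = - \frac{- 16 \left(-3 + 4\right) - 24}{2} = - \frac{\left(-16\right) 1 - 24}{2} = - \frac{-16 - 24}{2} = \left(- \frac{1}{2}\right) \left(-40\right) = 20$)
$t{\left(z,P \right)} = 20$
$\frac{1}{7991531 + t{\left(-1230,A{\left(\left(-1\right) 6 - 3,38 \right)} \right)}} = \frac{1}{7991531 + 20} = \frac{1}{7991551}$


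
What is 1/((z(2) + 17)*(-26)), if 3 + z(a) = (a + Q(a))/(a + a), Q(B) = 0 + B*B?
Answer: -1/403 ≈ -0.0024814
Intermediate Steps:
Q(B) = B**2 (Q(B) = 0 + B**2 = B**2)
z(a) = -3 + (a + a**2)/(2*a) (z(a) = -3 + (a + a**2)/(a + a) = -3 + (a + a**2)/((2*a)) = -3 + (a + a**2)*(1/(2*a)) = -3 + (a + a**2)/(2*a))
1/((z(2) + 17)*(-26)) = 1/(((-5/2 + (1/2)*2) + 17)*(-26)) = 1/(((-5/2 + 1) + 17)*(-26)) = 1/((-3/2 + 17)*(-26)) = 1/((31/2)*(-26)) = 1/(-403) = -1/403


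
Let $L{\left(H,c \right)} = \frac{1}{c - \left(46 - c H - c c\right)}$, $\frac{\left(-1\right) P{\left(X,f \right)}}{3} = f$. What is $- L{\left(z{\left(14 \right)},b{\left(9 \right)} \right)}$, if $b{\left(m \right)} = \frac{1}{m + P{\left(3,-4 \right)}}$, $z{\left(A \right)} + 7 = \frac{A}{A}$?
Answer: $\frac{441}{20390} \approx 0.021628$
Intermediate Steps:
$P{\left(X,f \right)} = - 3 f$
$z{\left(A \right)} = -6$ ($z{\left(A \right)} = -7 + \frac{A}{A} = -7 + 1 = -6$)
$b{\left(m \right)} = \frac{1}{12 + m}$ ($b{\left(m \right)} = \frac{1}{m - -12} = \frac{1}{m + 12} = \frac{1}{12 + m}$)
$L{\left(H,c \right)} = \frac{1}{-46 + c + c^{2} + H c}$ ($L{\left(H,c \right)} = \frac{1}{c - \left(46 - c^{2} - H c\right)} = \frac{1}{c + \left(-46 + c^{2} + H c\right)} = \frac{1}{-46 + c + c^{2} + H c}$)
$- L{\left(z{\left(14 \right)},b{\left(9 \right)} \right)} = - \frac{1}{-46 + \frac{1}{12 + 9} + \left(\frac{1}{12 + 9}\right)^{2} - \frac{6}{12 + 9}} = - \frac{1}{-46 + \frac{1}{21} + \left(\frac{1}{21}\right)^{2} - \frac{6}{21}} = - \frac{1}{-46 + \frac{1}{21} + \left(\frac{1}{21}\right)^{2} - \frac{2}{7}} = - \frac{1}{-46 + \frac{1}{21} + \frac{1}{441} - \frac{2}{7}} = - \frac{1}{- \frac{20390}{441}} = \left(-1\right) \left(- \frac{441}{20390}\right) = \frac{441}{20390}$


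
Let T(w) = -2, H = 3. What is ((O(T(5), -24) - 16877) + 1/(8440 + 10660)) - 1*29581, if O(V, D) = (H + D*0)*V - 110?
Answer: -889563399/19100 ≈ -46574.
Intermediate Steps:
O(V, D) = -110 + 3*V (O(V, D) = (3 + D*0)*V - 110 = (3 + 0)*V - 110 = 3*V - 110 = -110 + 3*V)
((O(T(5), -24) - 16877) + 1/(8440 + 10660)) - 1*29581 = (((-110 + 3*(-2)) - 16877) + 1/(8440 + 10660)) - 1*29581 = (((-110 - 6) - 16877) + 1/19100) - 29581 = ((-116 - 16877) + 1/19100) - 29581 = (-16993 + 1/19100) - 29581 = -324566299/19100 - 29581 = -889563399/19100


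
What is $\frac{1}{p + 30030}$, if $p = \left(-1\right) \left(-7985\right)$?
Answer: $\frac{1}{38015} \approx 2.6305 \cdot 10^{-5}$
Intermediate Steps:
$p = 7985$
$\frac{1}{p + 30030} = \frac{1}{7985 + 30030} = \frac{1}{38015}$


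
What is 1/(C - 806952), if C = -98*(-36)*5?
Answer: -1/789312 ≈ -1.2669e-6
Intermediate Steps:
C = 17640 (C = 3528*5 = 17640)
1/(C - 806952) = 1/(17640 - 806952) = 1/(-789312) = -1/789312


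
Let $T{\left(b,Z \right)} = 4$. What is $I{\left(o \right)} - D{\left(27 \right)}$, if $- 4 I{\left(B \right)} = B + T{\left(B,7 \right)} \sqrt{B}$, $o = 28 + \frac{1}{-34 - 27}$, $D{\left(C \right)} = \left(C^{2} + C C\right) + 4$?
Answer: $- \frac{358435}{244} - \frac{\sqrt{104127}}{61} \approx -1474.3$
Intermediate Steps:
$D{\left(C \right)} = 4 + 2 C^{2}$ ($D{\left(C \right)} = \left(C^{2} + C^{2}\right) + 4 = 2 C^{2} + 4 = 4 + 2 C^{2}$)
$o = \frac{1707}{61}$ ($o = 28 + \frac{1}{-61} = 28 - \frac{1}{61} = \frac{1707}{61} \approx 27.984$)
$I{\left(B \right)} = - \sqrt{B} - \frac{B}{4}$ ($I{\left(B \right)} = - \frac{B + 4 \sqrt{B}}{4} = - \sqrt{B} - \frac{B}{4}$)
$I{\left(o \right)} - D{\left(27 \right)} = \left(- \sqrt{\frac{1707}{61}} - \frac{1707}{244}\right) - \left(4 + 2 \cdot 27^{2}\right) = \left(- \frac{\sqrt{104127}}{61} - \frac{1707}{244}\right) - \left(4 + 2 \cdot 729\right) = \left(- \frac{\sqrt{104127}}{61} - \frac{1707}{244}\right) - \left(4 + 1458\right) = \left(- \frac{1707}{244} - \frac{\sqrt{104127}}{61}\right) - 1462 = - \frac{358435}{244} - \frac{\sqrt{104127}}{61}$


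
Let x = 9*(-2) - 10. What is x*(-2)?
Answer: 56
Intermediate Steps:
x = -28 (x = -18 - 10 = -28)
x*(-2) = -28*(-2) = 56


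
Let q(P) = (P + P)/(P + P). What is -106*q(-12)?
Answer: -106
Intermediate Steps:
q(P) = 1 (q(P) = (2*P)/((2*P)) = (2*P)*(1/(2*P)) = 1)
-106*q(-12) = -106*1 = -106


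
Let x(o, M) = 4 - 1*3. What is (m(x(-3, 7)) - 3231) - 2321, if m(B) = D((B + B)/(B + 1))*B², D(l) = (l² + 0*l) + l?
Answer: -5550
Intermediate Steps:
x(o, M) = 1 (x(o, M) = 4 - 3 = 1)
D(l) = l + l² (D(l) = (l² + 0) + l = l² + l = l + l²)
m(B) = 2*B³*(1 + 2*B/(1 + B))/(1 + B) (m(B) = (((B + B)/(B + 1))*(1 + (B + B)/(B + 1)))*B² = (((2*B)/(1 + B))*(1 + (2*B)/(1 + B)))*B² = ((2*B/(1 + B))*(1 + 2*B/(1 + B)))*B² = (2*B*(1 + 2*B/(1 + B))/(1 + B))*B² = 2*B³*(1 + 2*B/(1 + B))/(1 + B))
(m(x(-3, 7)) - 3231) - 2321 = (1³*(2 + 6*1)/(1 + 1)² - 3231) - 2321 = (1*(2 + 6)/2² - 3231) - 2321 = (1*(¼)*8 - 3231) - 2321 = (2 - 3231) - 2321 = -3229 - 2321 = -5550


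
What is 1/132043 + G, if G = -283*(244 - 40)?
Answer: -7623106475/132043 ≈ -57732.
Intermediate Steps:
G = -57732 (G = -283*204 = -57732)
1/132043 + G = 1/132043 - 57732 = -7623106475/132043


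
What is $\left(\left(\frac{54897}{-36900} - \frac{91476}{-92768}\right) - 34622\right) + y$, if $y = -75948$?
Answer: $- \frac{7885379553427}{71315400} \approx -1.1057 \cdot 10^{5}$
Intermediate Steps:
$\left(\left(\frac{54897}{-36900} - \frac{91476}{-92768}\right) - 34622\right) + y = \left(\left(\frac{54897}{-36900} - \frac{91476}{-92768}\right) - 34622\right) - 75948 = \left(\left(54897 \left(- \frac{1}{36900}\right) - - \frac{22869}{23192}\right) - 34622\right) - 75948 = \left(\left(- \frac{18299}{12300} + \frac{22869}{23192}\right) - 34622\right) - 75948 = \left(- \frac{35775427}{71315400} - 34622\right) - 75948 = - \frac{2469117554227}{71315400} - 75948 = - \frac{7885379553427}{71315400}$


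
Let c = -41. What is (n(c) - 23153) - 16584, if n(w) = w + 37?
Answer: -39741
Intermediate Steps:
n(w) = 37 + w
(n(c) - 23153) - 16584 = ((37 - 41) - 23153) - 16584 = (-4 - 23153) - 16584 = -23157 - 16584 = -39741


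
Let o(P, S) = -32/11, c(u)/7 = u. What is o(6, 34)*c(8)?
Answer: -1792/11 ≈ -162.91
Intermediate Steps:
c(u) = 7*u
o(P, S) = -32/11 (o(P, S) = -32*1/11 = -32/11)
o(6, 34)*c(8) = -224*8/11 = -32/11*56 = -1792/11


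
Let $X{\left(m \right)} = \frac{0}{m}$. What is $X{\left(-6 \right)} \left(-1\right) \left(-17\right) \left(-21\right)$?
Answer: $0$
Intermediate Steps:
$X{\left(m \right)} = 0$
$X{\left(-6 \right)} \left(-1\right) \left(-17\right) \left(-21\right) = 0 \left(-1\right) \left(-17\right) \left(-21\right) = 0 \cdot 17 \left(-21\right) = 0 \left(-357\right) = 0$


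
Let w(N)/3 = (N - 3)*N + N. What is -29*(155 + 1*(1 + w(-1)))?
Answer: -4785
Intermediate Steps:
w(N) = 3*N + 3*N*(-3 + N) (w(N) = 3*((N - 3)*N + N) = 3*((-3 + N)*N + N) = 3*(N*(-3 + N) + N) = 3*(N + N*(-3 + N)) = 3*N + 3*N*(-3 + N))
-29*(155 + 1*(1 + w(-1))) = -29*(155 + 1*(1 + 3*(-1)*(-2 - 1))) = -29*(155 + 1*(1 + 3*(-1)*(-3))) = -29*(155 + 1*(1 + 9)) = -29*(155 + 1*10) = -29*(155 + 10) = -29*165 = -4785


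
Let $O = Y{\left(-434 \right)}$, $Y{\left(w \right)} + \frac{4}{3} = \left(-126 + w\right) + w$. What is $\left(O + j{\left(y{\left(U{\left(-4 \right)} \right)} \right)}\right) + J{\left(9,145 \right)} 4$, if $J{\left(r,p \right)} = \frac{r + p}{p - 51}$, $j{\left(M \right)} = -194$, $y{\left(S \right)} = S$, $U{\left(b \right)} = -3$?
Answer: $- \frac{166772}{141} \approx -1182.8$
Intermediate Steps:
$Y{\left(w \right)} = - \frac{382}{3} + 2 w$ ($Y{\left(w \right)} = - \frac{4}{3} + \left(\left(-126 + w\right) + w\right) = - \frac{4}{3} + \left(-126 + 2 w\right) = - \frac{382}{3} + 2 w$)
$O = - \frac{2986}{3}$ ($O = - \frac{382}{3} + 2 \left(-434\right) = - \frac{382}{3} - 868 = - \frac{2986}{3} \approx -995.33$)
$J{\left(r,p \right)} = \frac{p + r}{-51 + p}$
$\left(O + j{\left(y{\left(U{\left(-4 \right)} \right)} \right)}\right) + J{\left(9,145 \right)} 4 = \left(- \frac{2986}{3} - 194\right) + \frac{145 + 9}{-51 + 145} \cdot 4 = - \frac{3568}{3} + \frac{1}{94} \cdot 154 \cdot 4 = - \frac{3568}{3} + \frac{77}{47} \cdot 4 = - \frac{3568}{3} + \frac{308}{47} = - \frac{166772}{141}$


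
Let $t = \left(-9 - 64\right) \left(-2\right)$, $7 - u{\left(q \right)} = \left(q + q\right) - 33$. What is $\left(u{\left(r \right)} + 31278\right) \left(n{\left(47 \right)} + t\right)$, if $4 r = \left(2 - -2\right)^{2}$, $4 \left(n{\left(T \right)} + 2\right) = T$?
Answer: $\frac{9753065}{2} \approx 4.8765 \cdot 10^{6}$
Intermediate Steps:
$n{\left(T \right)} = -2 + \frac{T}{4}$
$r = 4$ ($r = \frac{\left(2 - -2\right)^{2}}{4} = \frac{\left(2 + \left(-2 + 4\right)\right)^{2}}{4} = \frac{\left(2 + 2\right)^{2}}{4} = \frac{4^{2}}{4} = \frac{1}{4} \cdot 16 = 4$)
$u{\left(q \right)} = 40 - 2 q$ ($u{\left(q \right)} = 7 - \left(\left(q + q\right) - 33\right) = 7 - \left(2 q - 33\right) = 7 - \left(-33 + 2 q\right) = 40 - 2 q$)
$t = 146$ ($t = \left(-73\right) \left(-2\right) = 146$)
$\left(u{\left(r \right)} + 31278\right) \left(n{\left(47 \right)} + t\right) = \left(\left(40 - 8\right) + 31278\right) \left(\left(-2 + \frac{1}{4} \cdot 47\right) + 146\right) = \left(\left(40 - 8\right) + 31278\right) \left(\left(-2 + \frac{47}{4}\right) + 146\right) = \left(32 + 31278\right) \left(\frac{39}{4} + 146\right) = 31310 \cdot \frac{623}{4} = \frac{9753065}{2}$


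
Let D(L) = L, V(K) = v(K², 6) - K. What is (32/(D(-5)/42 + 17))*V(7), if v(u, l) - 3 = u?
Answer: 60480/709 ≈ 85.303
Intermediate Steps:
v(u, l) = 3 + u
V(K) = 3 + K² - K (V(K) = (3 + K²) - K = 3 + K² - K)
(32/(D(-5)/42 + 17))*V(7) = (32/(-5/42 + 17))*(3 + 7² - 1*7) = (32/(-5*1/42 + 17))*(3 + 49 - 7) = (32/(-5/42 + 17))*45 = (32/(709/42))*45 = ((42/709)*32)*45 = (1344/709)*45 = 60480/709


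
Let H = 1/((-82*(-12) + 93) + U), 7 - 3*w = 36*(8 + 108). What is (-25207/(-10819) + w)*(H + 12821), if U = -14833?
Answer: -3970766471391625/223239246 ≈ -1.7787e+7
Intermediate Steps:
w = -4169/3 (w = 7/3 - 12*(8 + 108) = 7/3 - 12*116 = 7/3 - ⅓*4176 = 7/3 - 1392 = -4169/3 ≈ -1389.7)
H = -1/13756 (H = 1/((-82*(-12) + 93) - 14833) = 1/((984 + 93) - 14833) = 1/(1077 - 14833) = 1/(-13756) = -1/13756 ≈ -7.2696e-5)
(-25207/(-10819) + w)*(H + 12821) = (-25207/(-10819) - 4169/3)*(-1/13756 + 12821) = (-25207*(-1/10819) - 4169/3)*(176365675/13756) = (25207/10819 - 4169/3)*(176365675/13756) = -45028790/32457*176365675/13756 = -3970766471391625/223239246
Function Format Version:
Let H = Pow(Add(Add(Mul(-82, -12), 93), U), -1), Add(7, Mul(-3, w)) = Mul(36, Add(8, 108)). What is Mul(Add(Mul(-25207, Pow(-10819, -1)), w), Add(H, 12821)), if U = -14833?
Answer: Rational(-3970766471391625, 223239246) ≈ -1.7787e+7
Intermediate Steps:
w = Rational(-4169, 3) (w = Add(Rational(7, 3), Mul(Rational(-1, 3), Mul(36, Add(8, 108)))) = Add(Rational(7, 3), Mul(Rational(-1, 3), Mul(36, 116))) = Add(Rational(7, 3), Mul(Rational(-1, 3), 4176)) = Add(Rational(7, 3), -1392) = Rational(-4169, 3) ≈ -1389.7)
H = Rational(-1, 13756) (H = Pow(Add(Add(Mul(-82, -12), 93), -14833), -1) = Pow(Add(Add(984, 93), -14833), -1) = Pow(Add(1077, -14833), -1) = Pow(-13756, -1) = Rational(-1, 13756) ≈ -7.2696e-5)
Mul(Add(Mul(-25207, Pow(-10819, -1)), w), Add(H, 12821)) = Mul(Add(Mul(-25207, Pow(-10819, -1)), Rational(-4169, 3)), Add(Rational(-1, 13756), 12821)) = Mul(Add(Mul(-25207, Rational(-1, 10819)), Rational(-4169, 3)), Rational(176365675, 13756)) = Mul(Add(Rational(25207, 10819), Rational(-4169, 3)), Rational(176365675, 13756)) = Mul(Rational(-45028790, 32457), Rational(176365675, 13756)) = Rational(-3970766471391625, 223239246)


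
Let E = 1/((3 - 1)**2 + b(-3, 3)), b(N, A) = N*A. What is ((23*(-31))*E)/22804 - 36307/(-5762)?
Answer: 2071916223/328491620 ≈ 6.3074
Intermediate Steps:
b(N, A) = A*N
E = -1/5 (E = 1/((3 - 1)**2 + 3*(-3)) = 1/(2**2 - 9) = 1/(4 - 9) = 1/(-5) = -1/5 ≈ -0.20000)
((23*(-31))*E)/22804 - 36307/(-5762) = ((23*(-31))*(-1/5))/22804 - 36307/(-5762) = -713*(-1/5)*(1/22804) - 36307*(-1/5762) = (713/5)*(1/22804) + 36307/5762 = 713/114020 + 36307/5762 = 2071916223/328491620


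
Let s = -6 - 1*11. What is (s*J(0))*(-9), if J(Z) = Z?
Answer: 0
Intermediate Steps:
s = -17 (s = -6 - 11 = -17)
(s*J(0))*(-9) = -17*0*(-9) = 0*(-9) = 0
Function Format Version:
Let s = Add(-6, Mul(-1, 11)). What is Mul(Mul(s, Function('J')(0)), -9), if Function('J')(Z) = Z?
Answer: 0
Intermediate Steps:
s = -17 (s = Add(-6, -11) = -17)
Mul(Mul(s, Function('J')(0)), -9) = Mul(Mul(-17, 0), -9) = Mul(0, -9) = 0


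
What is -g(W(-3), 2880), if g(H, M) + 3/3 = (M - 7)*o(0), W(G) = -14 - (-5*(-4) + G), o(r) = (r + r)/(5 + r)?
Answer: 1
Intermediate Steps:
o(r) = 2*r/(5 + r) (o(r) = (2*r)/(5 + r) = 2*r/(5 + r))
W(G) = -34 - G (W(G) = -14 - (20 + G) = -14 + (-20 - G) = -34 - G)
g(H, M) = -1 (g(H, M) = -1 + (M - 7)*(2*0/(5 + 0)) = -1 + (-7 + M)*(2*0/5) = -1 + (-7 + M)*(2*0*(⅕)) = -1 + (-7 + M)*0 = -1 + 0 = -1)
-g(W(-3), 2880) = -1*(-1) = 1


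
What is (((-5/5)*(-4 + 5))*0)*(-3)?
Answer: 0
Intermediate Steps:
(((-5/5)*(-4 + 5))*0)*(-3) = ((-5*⅕*1)*0)*(-3) = (-1*1*0)*(-3) = -1*0*(-3) = 0*(-3) = 0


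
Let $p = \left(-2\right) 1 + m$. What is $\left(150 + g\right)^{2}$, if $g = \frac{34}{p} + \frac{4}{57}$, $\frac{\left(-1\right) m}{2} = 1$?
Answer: $\frac{260467321}{12996} \approx 20042.0$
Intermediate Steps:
$m = -2$ ($m = \left(-2\right) 1 = -2$)
$p = -4$ ($p = \left(-2\right) 1 - 2 = -2 - 2 = -4$)
$g = - \frac{961}{114}$ ($g = \frac{34}{-4} + \frac{4}{57} = 34 \left(- \frac{1}{4}\right) + 4 \cdot \frac{1}{57} = - \frac{17}{2} + \frac{4}{57} = - \frac{961}{114} \approx -8.4298$)
$\left(150 + g\right)^{2} = \left(150 - \frac{961}{114}\right)^{2} = \left(\frac{16139}{114}\right)^{2} = \frac{260467321}{12996}$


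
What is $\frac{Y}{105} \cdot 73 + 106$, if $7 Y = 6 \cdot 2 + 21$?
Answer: $\frac{26773}{245} \approx 109.28$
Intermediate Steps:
$Y = \frac{33}{7}$ ($Y = \frac{6 \cdot 2 + 21}{7} = \frac{12 + 21}{7} = \frac{1}{7} \cdot 33 = \frac{33}{7} \approx 4.7143$)
$\frac{Y}{105} \cdot 73 + 106 = \frac{33}{7 \cdot 105} \cdot 73 + 106 = \frac{33}{7} \cdot \frac{1}{105} \cdot 73 + 106 = \frac{11}{245} \cdot 73 + 106 = \frac{803}{245} + 106 = \frac{26773}{245}$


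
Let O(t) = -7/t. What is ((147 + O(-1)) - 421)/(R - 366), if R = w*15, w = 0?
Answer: 89/122 ≈ 0.72951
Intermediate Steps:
R = 0 (R = 0*15 = 0)
((147 + O(-1)) - 421)/(R - 366) = ((147 - 7/(-1)) - 421)/(0 - 366) = ((147 - 7*(-1)) - 421)/(-366) = ((147 + 7) - 421)*(-1/366) = (154 - 421)*(-1/366) = -267*(-1/366) = 89/122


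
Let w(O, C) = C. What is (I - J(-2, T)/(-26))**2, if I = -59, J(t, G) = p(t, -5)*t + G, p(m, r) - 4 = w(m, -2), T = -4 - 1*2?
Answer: 595984/169 ≈ 3526.5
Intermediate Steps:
T = -6 (T = -4 - 2 = -6)
p(m, r) = 2 (p(m, r) = 4 - 2 = 2)
J(t, G) = G + 2*t (J(t, G) = 2*t + G = G + 2*t)
(I - J(-2, T)/(-26))**2 = (-59 - (-6 + 2*(-2))/(-26))**2 = (-59 - (-6 - 4)*(-1)/26)**2 = (-59 - (-10)*(-1)/26)**2 = (-59 - 1*5/13)**2 = (-59 - 5/13)**2 = (-772/13)**2 = 595984/169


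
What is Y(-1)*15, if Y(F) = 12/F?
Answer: -180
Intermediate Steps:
Y(-1)*15 = (12/(-1))*15 = (12*(-1))*15 = -12*15 = -180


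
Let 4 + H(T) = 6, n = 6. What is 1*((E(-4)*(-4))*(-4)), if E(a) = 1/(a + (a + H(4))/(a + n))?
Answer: -16/5 ≈ -3.2000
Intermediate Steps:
H(T) = 2 (H(T) = -4 + 6 = 2)
E(a) = 1/(a + (2 + a)/(6 + a)) (E(a) = 1/(a + (a + 2)/(a + 6)) = 1/(a + (2 + a)/(6 + a)))
1*((E(-4)*(-4))*(-4)) = 1*((((6 - 4)/(2 + (-4)² + 7*(-4)))*(-4))*(-4)) = 1*(((2/(2 + 16 - 28))*(-4))*(-4)) = 1*(((2/(-10))*(-4))*(-4)) = 1*((-⅒*2*(-4))*(-4)) = 1*(-⅕*(-4)*(-4)) = 1*((⅘)*(-4)) = 1*(-16/5) = -16/5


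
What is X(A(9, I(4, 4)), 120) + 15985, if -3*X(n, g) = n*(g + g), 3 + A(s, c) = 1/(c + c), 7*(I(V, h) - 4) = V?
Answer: 64865/4 ≈ 16216.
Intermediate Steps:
I(V, h) = 4 + V/7
A(s, c) = -3 + 1/(2*c) (A(s, c) = -3 + 1/(c + c) = -3 + 1/(2*c))
X(n, g) = -2*g*n/3 (X(n, g) = -n*(g + g)/3 = -n*2*g/3 = -2*g*n/3)
X(A(9, I(4, 4)), 120) + 15985 = -2/3*120*(-3 + 1/(2*(4 + (1/7)*4))) + 15985 = -2/3*120*(-3 + 1/(2*(4 + 4/7))) + 15985 = -2/3*120*(-3 + 1/(2*(32/7))) + 15985 = -2/3*120*(-3 + (1/2)*(7/32)) + 15985 = -2/3*120*(-3 + 7/64) + 15985 = -2/3*120*(-185/64) + 15985 = 925/4 + 15985 = 64865/4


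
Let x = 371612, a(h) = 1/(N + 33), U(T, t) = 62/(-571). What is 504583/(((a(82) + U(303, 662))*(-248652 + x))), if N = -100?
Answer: -19303831831/580986000 ≈ -33.226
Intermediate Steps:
U(T, t) = -62/571 (U(T, t) = 62*(-1/571) = -62/571)
a(h) = -1/67 (a(h) = 1/(-100 + 33) = 1/(-67) = -1/67)
504583/(((a(82) + U(303, 662))*(-248652 + x))) = 504583/(((-1/67 - 62/571)*(-248652 + 371612))) = 504583/((-4725/38257*122960)) = 504583/(-580986000/38257) = 504583*(-38257/580986000) = -19303831831/580986000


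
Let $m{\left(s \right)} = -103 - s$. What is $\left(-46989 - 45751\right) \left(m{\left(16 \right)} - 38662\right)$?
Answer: $3596549940$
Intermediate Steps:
$\left(-46989 - 45751\right) \left(m{\left(16 \right)} - 38662\right) = \left(-46989 - 45751\right) \left(\left(-103 - 16\right) - 38662\right) = - 92740 \left(\left(-103 - 16\right) - 38662\right) = - 92740 \left(-119 - 38662\right) = \left(-92740\right) \left(-38781\right) = 3596549940$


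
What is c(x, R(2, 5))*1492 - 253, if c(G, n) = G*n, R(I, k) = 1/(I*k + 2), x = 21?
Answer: 2358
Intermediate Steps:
R(I, k) = 1/(2 + I*k)
c(x, R(2, 5))*1492 - 253 = (21/(2 + 2*5))*1492 - 253 = (21/(2 + 10))*1492 - 253 = (21/12)*1492 - 253 = (21*(1/12))*1492 - 253 = (7/4)*1492 - 253 = 2611 - 253 = 2358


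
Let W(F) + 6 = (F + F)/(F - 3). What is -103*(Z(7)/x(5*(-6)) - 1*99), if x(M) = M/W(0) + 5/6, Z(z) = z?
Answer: 50367/5 ≈ 10073.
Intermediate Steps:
W(F) = -6 + 2*F/(-3 + F) (W(F) = -6 + (F + F)/(F - 3) = -6 + (2*F)/(-3 + F) = -6 + 2*F/(-3 + F))
x(M) = 5/6 - M/6 (x(M) = M/((2*(9 - 2*0)/(-3 + 0))) + 5/6 = M/((2*(9 + 0)/(-3))) + 5*(1/6) = M/((2*(-1/3)*9)) + 5/6 = M/(-6) + 5/6 = M*(-1/6) + 5/6 = -M/6 + 5/6 = 5/6 - M/6)
-103*(Z(7)/x(5*(-6)) - 1*99) = -103*(7/(5/6 - 5*(-6)/6) - 1*99) = -103*(7/(5/6 - 1/6*(-30)) - 99) = -103*(7/(5/6 + 5) - 99) = -103*(7/(35/6) - 99) = -103*(7*(6/35) - 99) = -103*(6/5 - 99) = -103*(-489/5) = 50367/5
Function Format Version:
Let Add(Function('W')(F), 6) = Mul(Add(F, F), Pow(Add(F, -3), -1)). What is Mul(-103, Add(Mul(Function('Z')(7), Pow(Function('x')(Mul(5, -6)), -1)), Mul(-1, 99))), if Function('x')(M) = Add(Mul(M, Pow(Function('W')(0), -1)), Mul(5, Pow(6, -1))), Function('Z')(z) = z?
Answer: Rational(50367, 5) ≈ 10073.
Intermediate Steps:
Function('W')(F) = Add(-6, Mul(2, F, Pow(Add(-3, F), -1))) (Function('W')(F) = Add(-6, Mul(Add(F, F), Pow(Add(F, -3), -1))) = Add(-6, Mul(Mul(2, F), Pow(Add(-3, F), -1))) = Add(-6, Mul(2, F, Pow(Add(-3, F), -1))))
Function('x')(M) = Add(Rational(5, 6), Mul(Rational(-1, 6), M)) (Function('x')(M) = Add(Mul(M, Pow(Mul(2, Pow(Add(-3, 0), -1), Add(9, Mul(-2, 0))), -1)), Mul(5, Pow(6, -1))) = Add(Mul(M, Pow(Mul(2, Pow(-3, -1), Add(9, 0)), -1)), Mul(5, Rational(1, 6))) = Add(Mul(M, Pow(Mul(2, Rational(-1, 3), 9), -1)), Rational(5, 6)) = Add(Mul(M, Pow(-6, -1)), Rational(5, 6)) = Add(Mul(M, Rational(-1, 6)), Rational(5, 6)) = Add(Mul(Rational(-1, 6), M), Rational(5, 6)) = Add(Rational(5, 6), Mul(Rational(-1, 6), M)))
Mul(-103, Add(Mul(Function('Z')(7), Pow(Function('x')(Mul(5, -6)), -1)), Mul(-1, 99))) = Mul(-103, Add(Mul(7, Pow(Add(Rational(5, 6), Mul(Rational(-1, 6), Mul(5, -6))), -1)), Mul(-1, 99))) = Mul(-103, Add(Mul(7, Pow(Add(Rational(5, 6), Mul(Rational(-1, 6), -30)), -1)), -99)) = Mul(-103, Add(Mul(7, Pow(Add(Rational(5, 6), 5), -1)), -99)) = Mul(-103, Add(Mul(7, Pow(Rational(35, 6), -1)), -99)) = Mul(-103, Add(Mul(7, Rational(6, 35)), -99)) = Mul(-103, Add(Rational(6, 5), -99)) = Mul(-103, Rational(-489, 5)) = Rational(50367, 5)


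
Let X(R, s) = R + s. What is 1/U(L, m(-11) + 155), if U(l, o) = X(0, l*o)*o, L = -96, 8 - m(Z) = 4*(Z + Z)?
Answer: -1/6048096 ≈ -1.6534e-7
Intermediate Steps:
m(Z) = 8 - 8*Z (m(Z) = 8 - 4*(Z + Z) = 8 - 4*2*Z = 8 - 8*Z)
U(l, o) = l*o**2 (U(l, o) = (0 + l*o)*o = (l*o)*o = l*o**2)
1/U(L, m(-11) + 155) = 1/(-96*((8 - 8*(-11)) + 155)**2) = 1/(-96*((8 + 88) + 155)**2) = 1/(-96*(96 + 155)**2) = 1/(-96*251**2) = 1/(-96*63001) = 1/(-6048096) = -1/6048096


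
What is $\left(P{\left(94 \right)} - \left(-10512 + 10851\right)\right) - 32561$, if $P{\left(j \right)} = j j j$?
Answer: $797684$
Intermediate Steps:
$P{\left(j \right)} = j^{3}$ ($P{\left(j \right)} = j^{2} j = j^{3}$)
$\left(P{\left(94 \right)} - \left(-10512 + 10851\right)\right) - 32561 = \left(94^{3} - \left(-10512 + 10851\right)\right) - 32561 = \left(830584 - 339\right) - 32561 = 830245 - 32561 = 797684$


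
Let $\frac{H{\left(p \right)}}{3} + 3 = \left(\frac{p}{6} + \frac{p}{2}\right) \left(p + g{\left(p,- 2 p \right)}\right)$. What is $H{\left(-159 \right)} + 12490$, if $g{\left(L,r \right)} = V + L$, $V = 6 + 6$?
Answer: $109789$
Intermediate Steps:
$V = 12$
$g{\left(L,r \right)} = 12 + L$
$H{\left(p \right)} = -9 + 2 p \left(12 + 2 p\right)$ ($H{\left(p \right)} = -9 + 3 \left(\frac{p}{6} + \frac{p}{2}\right) \left(p + \left(12 + p\right)\right) = -9 + 3 \left(p \frac{1}{6} + p \frac{1}{2}\right) \left(12 + 2 p\right) = -9 + 3 \left(\frac{p}{6} + \frac{p}{2}\right) \left(12 + 2 p\right) = -9 + 3 \frac{2 p}{3} \left(12 + 2 p\right) = -9 + 3 \frac{2 p \left(12 + 2 p\right)}{3} = -9 + 2 p \left(12 + 2 p\right)$)
$H{\left(-159 \right)} + 12490 = \left(-9 + 4 \left(-159\right)^{2} + 24 \left(-159\right)\right) + 12490 = \left(-9 + 4 \cdot 25281 - 3816\right) + 12490 = \left(-9 + 101124 - 3816\right) + 12490 = 97299 + 12490 = 109789$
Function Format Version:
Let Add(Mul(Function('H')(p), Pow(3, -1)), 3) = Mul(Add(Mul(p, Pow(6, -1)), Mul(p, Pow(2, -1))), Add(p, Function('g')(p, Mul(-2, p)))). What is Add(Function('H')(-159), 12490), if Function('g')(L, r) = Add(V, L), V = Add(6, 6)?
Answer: 109789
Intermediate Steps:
V = 12
Function('g')(L, r) = Add(12, L)
Function('H')(p) = Add(-9, Mul(2, p, Add(12, Mul(2, p)))) (Function('H')(p) = Add(-9, Mul(3, Mul(Add(Mul(p, Pow(6, -1)), Mul(p, Pow(2, -1))), Add(p, Add(12, p))))) = Add(-9, Mul(3, Mul(Add(Mul(p, Rational(1, 6)), Mul(p, Rational(1, 2))), Add(12, Mul(2, p))))) = Add(-9, Mul(3, Mul(Add(Mul(Rational(1, 6), p), Mul(Rational(1, 2), p)), Add(12, Mul(2, p))))) = Add(-9, Mul(3, Mul(Mul(Rational(2, 3), p), Add(12, Mul(2, p))))) = Add(-9, Mul(3, Mul(Rational(2, 3), p, Add(12, Mul(2, p))))) = Add(-9, Mul(2, p, Add(12, Mul(2, p)))))
Add(Function('H')(-159), 12490) = Add(Add(-9, Mul(4, Pow(-159, 2)), Mul(24, -159)), 12490) = Add(Add(-9, Mul(4, 25281), -3816), 12490) = Add(Add(-9, 101124, -3816), 12490) = Add(97299, 12490) = 109789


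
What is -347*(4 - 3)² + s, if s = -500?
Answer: -847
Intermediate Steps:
-347*(4 - 3)² + s = -347*(4 - 3)² - 500 = -347*1² - 500 = -347*1 - 500 = -347 - 500 = -847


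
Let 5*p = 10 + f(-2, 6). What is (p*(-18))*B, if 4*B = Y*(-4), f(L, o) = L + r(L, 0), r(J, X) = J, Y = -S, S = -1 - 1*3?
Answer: 432/5 ≈ 86.400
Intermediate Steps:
S = -4 (S = -1 - 3 = -4)
Y = 4 (Y = -1*(-4) = 4)
f(L, o) = 2*L (f(L, o) = L + L = 2*L)
B = -4 (B = (4*(-4))/4 = (¼)*(-16) = -4)
p = 6/5 (p = (10 + 2*(-2))/5 = (10 - 4)/5 = (⅕)*6 = 6/5 ≈ 1.2000)
(p*(-18))*B = ((6/5)*(-18))*(-4) = -108/5*(-4) = 432/5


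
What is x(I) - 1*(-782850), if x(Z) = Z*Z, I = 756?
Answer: 1354386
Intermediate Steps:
x(Z) = Z²
x(I) - 1*(-782850) = 756² - 1*(-782850) = 571536 + 782850 = 1354386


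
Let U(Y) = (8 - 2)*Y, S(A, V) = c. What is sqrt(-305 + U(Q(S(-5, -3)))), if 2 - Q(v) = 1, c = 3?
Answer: I*sqrt(299) ≈ 17.292*I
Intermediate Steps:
S(A, V) = 3
Q(v) = 1 (Q(v) = 2 - 1*1 = 2 - 1 = 1)
U(Y) = 6*Y
sqrt(-305 + U(Q(S(-5, -3)))) = sqrt(-305 + 6*1) = sqrt(-305 + 6) = sqrt(-299) = I*sqrt(299)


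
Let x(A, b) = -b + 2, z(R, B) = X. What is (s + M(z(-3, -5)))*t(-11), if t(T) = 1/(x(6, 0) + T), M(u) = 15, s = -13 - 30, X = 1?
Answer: 28/9 ≈ 3.1111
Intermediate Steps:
z(R, B) = 1
x(A, b) = 2 - b
s = -43
t(T) = 1/(2 + T) (t(T) = 1/((2 - 1*0) + T) = 1/((2 + 0) + T) = 1/(2 + T))
(s + M(z(-3, -5)))*t(-11) = (-43 + 15)/(2 - 11) = -28/(-9) = -28*(-⅑) = 28/9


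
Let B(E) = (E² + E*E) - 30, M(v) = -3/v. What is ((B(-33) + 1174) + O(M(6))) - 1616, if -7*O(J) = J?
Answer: 23885/14 ≈ 1706.1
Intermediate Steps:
O(J) = -J/7
B(E) = -30 + 2*E² (B(E) = (E² + E²) - 30 = 2*E² - 30 = -30 + 2*E²)
((B(-33) + 1174) + O(M(6))) - 1616 = (((-30 + 2*(-33)²) + 1174) - (-3)/(7*6)) - 1616 = (((-30 + 2*1089) + 1174) - (-3)/(7*6)) - 1616 = (((-30 + 2178) + 1174) - ⅐*(-½)) - 1616 = ((2148 + 1174) + 1/14) - 1616 = (3322 + 1/14) - 1616 = 46509/14 - 1616 = 23885/14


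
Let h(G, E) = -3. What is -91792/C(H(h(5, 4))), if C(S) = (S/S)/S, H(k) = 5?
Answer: -458960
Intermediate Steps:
C(S) = 1/S
-91792/C(H(h(5, 4))) = -91792/(1/5) = -91792/1/5 = -91792*5 = -458960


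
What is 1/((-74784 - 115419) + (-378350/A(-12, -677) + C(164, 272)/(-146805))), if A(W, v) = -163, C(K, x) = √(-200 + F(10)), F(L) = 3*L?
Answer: -21516503124596473485/4042560075972094975127551 + 780092409*I*√170/4042560075972094975127551 ≈ -5.3225e-6 + 2.516e-15*I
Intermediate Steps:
C(K, x) = I*√170 (C(K, x) = √(-200 + 3*10) = √(-200 + 30) = √(-170) = I*√170)
1/((-74784 - 115419) + (-378350/A(-12, -677) + C(164, 272)/(-146805))) = 1/((-74784 - 115419) + (-378350/(-163) + (I*√170)/(-146805))) = 1/(-190203 + (-378350*(-1/163) + (I*√170)*(-1/146805))) = 1/(-190203 + (378350/163 - I*√170/146805)) = 1/(-30624739/163 - I*√170/146805)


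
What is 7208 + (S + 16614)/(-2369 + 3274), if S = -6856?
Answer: 6532998/905 ≈ 7218.8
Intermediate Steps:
7208 + (S + 16614)/(-2369 + 3274) = 7208 + (-6856 + 16614)/(-2369 + 3274) = 7208 + 9758/905 = 6532998/905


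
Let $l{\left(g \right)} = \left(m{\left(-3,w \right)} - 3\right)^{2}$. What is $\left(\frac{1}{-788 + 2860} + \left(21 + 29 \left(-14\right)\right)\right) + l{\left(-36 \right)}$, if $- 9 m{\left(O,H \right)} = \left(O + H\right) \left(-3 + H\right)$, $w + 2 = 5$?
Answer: $- \frac{779071}{2072} \approx -376.0$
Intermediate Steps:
$w = 3$ ($w = -2 + 5 = 3$)
$m{\left(O,H \right)} = - \frac{\left(-3 + H\right) \left(H + O\right)}{9}$ ($m{\left(O,H \right)} = - \frac{\left(O + H\right) \left(-3 + H\right)}{9} = - \frac{\left(H + O\right) \left(-3 + H\right)}{9} = - \frac{\left(-3 + H\right) \left(H + O\right)}{9}$)
$l{\left(g \right)} = 9$ ($l{\left(g \right)} = \left(\left(- \frac{3^{2}}{9} + \frac{1}{3} \cdot 3 + \frac{1}{3} \left(-3\right) - \frac{1}{3} \left(-3\right)\right) - 3\right)^{2} = \left(\left(\left(- \frac{1}{9}\right) 9 + 1 - 1 + 1\right) - 3\right)^{2} = \left(\left(-1 + 1 - 1 + 1\right) - 3\right)^{2} = \left(0 - 3\right)^{2} = \left(-3\right)^{2} = 9$)
$\left(\frac{1}{-788 + 2860} + \left(21 + 29 \left(-14\right)\right)\right) + l{\left(-36 \right)} = \left(\frac{1}{-788 + 2860} + \left(21 + 29 \left(-14\right)\right)\right) + 9 = \left(\frac{1}{2072} + \left(21 - 406\right)\right) + 9 = \left(\frac{1}{2072} - 385\right) + 9 = - \frac{797719}{2072} + 9 = - \frac{779071}{2072}$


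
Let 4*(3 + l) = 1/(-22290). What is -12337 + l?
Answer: -1100234401/89160 ≈ -12340.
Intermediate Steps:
l = -267481/89160 (l = -3 + (¼)/(-22290) = -3 + (¼)*(-1/22290) = -3 - 1/89160 = -267481/89160 ≈ -3.0000)
-12337 + l = -12337 - 267481/89160 = -1100234401/89160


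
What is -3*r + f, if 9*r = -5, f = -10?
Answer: -25/3 ≈ -8.3333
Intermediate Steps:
r = -5/9 (r = (⅑)*(-5) = -5/9 ≈ -0.55556)
-3*r + f = -3*(-5/9) - 10 = 5/3 - 10 = -25/3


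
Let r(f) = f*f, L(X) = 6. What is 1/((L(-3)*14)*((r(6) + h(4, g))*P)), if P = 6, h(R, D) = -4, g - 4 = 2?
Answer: 1/16128 ≈ 6.2004e-5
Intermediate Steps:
g = 6 (g = 4 + 2 = 6)
r(f) = f²
1/((L(-3)*14)*((r(6) + h(4, g))*P)) = 1/((6*14)*((6² - 4)*6)) = 1/(84*((36 - 4)*6)) = 1/(84*(32*6)) = 1/(84*192) = 1/16128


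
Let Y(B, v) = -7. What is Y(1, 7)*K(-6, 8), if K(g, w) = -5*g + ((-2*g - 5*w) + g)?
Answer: 28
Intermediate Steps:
K(g, w) = -6*g - 5*w (K(g, w) = -5*g + ((-5*w - 2*g) + g) = -5*g + (-g - 5*w) = -6*g - 5*w)
Y(1, 7)*K(-6, 8) = -7*(-6*(-6) - 5*8) = -7*(36 - 40) = -7*(-4) = 28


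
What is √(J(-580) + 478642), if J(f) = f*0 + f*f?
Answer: √815042 ≈ 902.80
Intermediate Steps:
J(f) = f² (J(f) = 0 + f² = f²)
√(J(-580) + 478642) = √((-580)² + 478642) = √(336400 + 478642) = √815042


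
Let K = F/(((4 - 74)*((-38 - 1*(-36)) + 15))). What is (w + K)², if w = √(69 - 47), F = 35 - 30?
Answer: 728729/33124 - √22/91 ≈ 21.948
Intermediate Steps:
F = 5
w = √22 ≈ 4.6904
K = -1/182 (K = 5/(((4 - 74)*((-38 - 1*(-36)) + 15))) = 5/((-70*((-38 + 36) + 15))) = 5/((-70*(-2 + 15))) = 5/((-70*13)) = 5/(-910) = 5*(-1/910) = -1/182 ≈ -0.0054945)
(w + K)² = (√22 - 1/182)² = (-1/182 + √22)²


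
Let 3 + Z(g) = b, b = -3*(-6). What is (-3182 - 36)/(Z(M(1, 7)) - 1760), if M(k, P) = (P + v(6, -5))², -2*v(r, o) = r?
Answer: 3218/1745 ≈ 1.8441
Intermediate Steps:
v(r, o) = -r/2
b = 18
M(k, P) = (-3 + P)² (M(k, P) = (P - ½*6)² = (P - 3)² = (-3 + P)²)
Z(g) = 15 (Z(g) = -3 + 18 = 15)
(-3182 - 36)/(Z(M(1, 7)) - 1760) = (-3182 - 36)/(15 - 1760) = -3218/(-1745) = -3218*(-1/1745) = 3218/1745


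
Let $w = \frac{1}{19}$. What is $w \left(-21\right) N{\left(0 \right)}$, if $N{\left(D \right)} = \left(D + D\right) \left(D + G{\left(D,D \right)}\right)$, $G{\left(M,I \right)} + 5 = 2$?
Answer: $0$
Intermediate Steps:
$G{\left(M,I \right)} = -3$ ($G{\left(M,I \right)} = -5 + 2 = -3$)
$w = \frac{1}{19} \approx 0.052632$
$N{\left(D \right)} = 2 D \left(-3 + D\right)$ ($N{\left(D \right)} = \left(D + D\right) \left(D - 3\right) = 2 D \left(-3 + D\right)$)
$w \left(-21\right) N{\left(0 \right)} = \frac{1}{19} \left(-21\right) 2 \cdot 0 \left(-3 + 0\right) = - \frac{21 \cdot 2 \cdot 0 \left(-3\right)}{19} = \left(- \frac{21}{19}\right) 0 = 0$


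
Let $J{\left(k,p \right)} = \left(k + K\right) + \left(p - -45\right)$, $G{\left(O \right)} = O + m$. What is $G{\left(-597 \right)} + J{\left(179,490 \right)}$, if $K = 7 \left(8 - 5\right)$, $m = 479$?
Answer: $617$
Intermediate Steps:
$K = 21$ ($K = 7 \cdot 3 = 21$)
$G{\left(O \right)} = 479 + O$ ($G{\left(O \right)} = O + 479 = 479 + O$)
$J{\left(k,p \right)} = 66 + k + p$ ($J{\left(k,p \right)} = \left(k + 21\right) + \left(p - -45\right) = \left(21 + k\right) + \left(p + 45\right) = \left(21 + k\right) + \left(45 + p\right) = 66 + k + p$)
$G{\left(-597 \right)} + J{\left(179,490 \right)} = \left(479 - 597\right) + \left(66 + 179 + 490\right) = -118 + 735 = 617$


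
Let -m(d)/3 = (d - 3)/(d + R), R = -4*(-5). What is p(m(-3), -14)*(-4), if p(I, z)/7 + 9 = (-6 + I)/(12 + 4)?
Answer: 4431/17 ≈ 260.65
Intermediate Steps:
R = 20
m(d) = -3*(-3 + d)/(20 + d) (m(d) = -3*(d - 3)/(d + 20) = -3*(-3 + d)/(20 + d))
p(I, z) = -525/8 + 7*I/16 (p(I, z) = -63 + 7*((-6 + I)/(12 + 4)) = -63 + 7*((-6 + I)/16) = -63 + 7*((-6 + I)*(1/16)) = -63 + 7*(-3/8 + I/16) = -63 + (-21/8 + 7*I/16) = -525/8 + 7*I/16)
p(m(-3), -14)*(-4) = (-525/8 + 7*(3*(3 - 1*(-3))/(20 - 3))/16)*(-4) = (-525/8 + 7*(3*(3 + 3)/17)/16)*(-4) = (-525/8 + 7*(3*(1/17)*6)/16)*(-4) = (-525/8 + (7/16)*(18/17))*(-4) = (-525/8 + 63/136)*(-4) = -4431/68*(-4) = 4431/17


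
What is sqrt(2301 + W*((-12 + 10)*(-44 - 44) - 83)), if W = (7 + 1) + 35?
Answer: 30*sqrt(7) ≈ 79.373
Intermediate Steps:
W = 43 (W = 8 + 35 = 43)
sqrt(2301 + W*((-12 + 10)*(-44 - 44) - 83)) = sqrt(2301 + 43*((-12 + 10)*(-44 - 44) - 83)) = sqrt(2301 + 43*(-2*(-88) - 83)) = sqrt(2301 + 43*(176 - 83)) = sqrt(2301 + 43*93) = sqrt(2301 + 3999) = sqrt(6300) = 30*sqrt(7)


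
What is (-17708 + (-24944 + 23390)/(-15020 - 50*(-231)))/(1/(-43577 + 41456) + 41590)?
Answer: -65162640963/153048494915 ≈ -0.42576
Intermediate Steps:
(-17708 + (-24944 + 23390)/(-15020 - 50*(-231)))/(1/(-43577 + 41456) + 41590) = (-17708 - 1554/(-15020 + 11550))/(1/(-2121) + 41590) = (-17708 - 1554/(-3470))/(-1/2121 + 41590) = (-17708 - 1554*(-1/3470))/(88212389/2121) = (-17708 + 777/1735)*(2121/88212389) = -30722603/1735*2121/88212389 = -65162640963/153048494915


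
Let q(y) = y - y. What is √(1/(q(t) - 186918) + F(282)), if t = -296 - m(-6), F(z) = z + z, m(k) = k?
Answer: √19705222853418/186918 ≈ 23.749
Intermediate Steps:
F(z) = 2*z
t = -290 (t = -296 - 1*(-6) = -296 + 6 = -290)
q(y) = 0
√(1/(q(t) - 186918) + F(282)) = √(1/(0 - 186918) + 2*282) = √(1/(-186918) + 564) = √(-1/186918 + 564) = √(105421751/186918) = √19705222853418/186918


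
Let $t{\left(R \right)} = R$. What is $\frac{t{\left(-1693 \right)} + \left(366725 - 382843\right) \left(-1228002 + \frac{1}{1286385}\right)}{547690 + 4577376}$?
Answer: $\frac{25461334102080937}{6592808026410} \approx 3862.0$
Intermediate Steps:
$\frac{t{\left(-1693 \right)} + \left(366725 - 382843\right) \left(-1228002 + \frac{1}{1286385}\right)}{547690 + 4577376} = \frac{-1693 + \left(366725 - 382843\right) \left(-1228002 + \frac{1}{1286385}\right)}{547690 + 4577376} = \frac{-1693 - 16118 \left(-1228002 + \frac{1}{1286385}\right)}{5125066} = \left(-1693 - - \frac{25461336279930742}{1286385}\right) \frac{1}{5125066} = \left(-1693 + \frac{25461336279930742}{1286385}\right) \frac{1}{5125066} = \frac{25461334102080937}{1286385} \cdot \frac{1}{5125066} = \frac{25461334102080937}{6592808026410}$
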